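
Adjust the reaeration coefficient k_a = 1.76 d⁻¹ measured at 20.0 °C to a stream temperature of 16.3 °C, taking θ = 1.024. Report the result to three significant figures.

k_a(T₂) = k_a(T₁) · θ^(T₂−T₁) = 1.76 × 1.024^(16.3−20.0)
= 1.76 × 1.024^-3.70 = 1.76 × 0.9160 = 1.612 d⁻¹.

k_a ≈ 1.61 d⁻¹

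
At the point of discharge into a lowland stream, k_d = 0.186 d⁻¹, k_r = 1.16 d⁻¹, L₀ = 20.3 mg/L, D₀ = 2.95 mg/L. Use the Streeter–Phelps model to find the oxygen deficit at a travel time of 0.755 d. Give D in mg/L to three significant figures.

k_d L₀/(k_r−k_d) = 0.186×20.3/(1.16−0.186) = 3.776/0.9740 = 3.877 mg/L.
e^(−k_d t) = e^(−0.186×0.7550) = 0.8690; e^(−k_r t) = e^(−1.16×0.7550) = 0.4165.
D = 3.877 × (0.8690 − 0.4165) + 2.95 × 0.4165 = 1.754 + 1.229 = 2.983 mg/L.

D ≈ 2.98 mg/L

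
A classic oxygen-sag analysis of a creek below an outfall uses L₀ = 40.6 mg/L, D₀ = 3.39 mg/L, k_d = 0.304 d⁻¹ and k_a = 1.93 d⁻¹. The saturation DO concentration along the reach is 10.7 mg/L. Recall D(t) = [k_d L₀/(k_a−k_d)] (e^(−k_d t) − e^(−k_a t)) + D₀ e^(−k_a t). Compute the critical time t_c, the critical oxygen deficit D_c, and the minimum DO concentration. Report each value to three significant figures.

At the critical point dD/dt = 0, so k_d L₀ e^(−k_d t) = k_a D. Substituting D(t) from the Streeter–Phelps equation and solving for t gives
t_c = ln[(k_a/k_d)(1 − D₀(k_a−k_d)/(k_d L₀))] / (k_a−k_d).
Here k_a−k_d = 1.626 d⁻¹ and 1 − D₀(k_a−k_d)/(k_d L₀) = 1 − 3.39×1.626/(0.304×40.6) = 0.5534, so
t_c = ln(6.349 × 0.5534) / 1.626 = 1.257 / 1.626 = 0.7728 d.
L(t_c) = L₀ e^(−k_d t_c) = 40.6 × 0.7906 = 32.10 mg/L, and at the critical point k_a D_c = k_d L, so D_c = (0.304/1.93) × 32.10 = 5.056 mg/L.
Minimum DO = C_s − D_c = 10.7 − 5.056 = 5.644 mg/L.

t_c ≈ 0.773 d; D_c ≈ 5.06 mg/L; min DO ≈ 5.64 mg/L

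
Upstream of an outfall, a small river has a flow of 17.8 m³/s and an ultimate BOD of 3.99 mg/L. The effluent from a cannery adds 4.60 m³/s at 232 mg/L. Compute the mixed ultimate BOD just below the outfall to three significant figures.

50.8 mg/L

Flow-weighted mixing: C = (Q_r C_r + Q_w C_w)/(Q_r + Q_w)
= (17.8×3.99 + 4.60×232)/(17.8 + 4.60) = 1138/22.40 = 50.81 mg/L.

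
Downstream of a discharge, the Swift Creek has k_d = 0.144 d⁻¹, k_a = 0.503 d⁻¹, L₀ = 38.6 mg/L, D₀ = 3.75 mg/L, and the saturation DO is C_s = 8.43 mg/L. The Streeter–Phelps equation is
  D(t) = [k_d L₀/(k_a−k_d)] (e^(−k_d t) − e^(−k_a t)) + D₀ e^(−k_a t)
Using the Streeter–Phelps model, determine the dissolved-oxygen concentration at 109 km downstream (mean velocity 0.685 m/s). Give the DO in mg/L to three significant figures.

DO ≈ 1.20 mg/L

Travel time t = x/v = 109 km / (0.685 m/s) = 109000 m / 0.685 m/s = 159100 s = 1.842 d.
k_d L₀/(k_a−k_d) = 0.144×38.6/(0.503−0.144) = 5.558/0.3590 = 15.48 mg/L.
e^(−k_d t) = e^(−0.144×1.842) = 0.7670; e^(−k_a t) = e^(−0.503×1.842) = 0.3960.
D = 15.48 × (0.7670 − 0.3960) + 3.75 × 0.3960 = 5.745 + 1.485 = 7.230 mg/L.
DO = C_s − D = 8.43 − 7.230 = 1.200 mg/L.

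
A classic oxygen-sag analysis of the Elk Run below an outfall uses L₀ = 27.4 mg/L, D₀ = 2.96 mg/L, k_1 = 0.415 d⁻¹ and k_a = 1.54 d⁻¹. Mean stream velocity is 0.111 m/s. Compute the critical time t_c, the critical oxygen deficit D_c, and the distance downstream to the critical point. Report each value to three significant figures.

t_c ≈ 0.858 d; D_c ≈ 5.17 mg/L; x_c ≈ 8.22 km

At the critical point dD/dt = 0, so k_1 L₀ e^(−k_1 t) = k_a D. Substituting D(t) from the Streeter–Phelps equation and solving for t gives
t_c = ln[(k_a/k_1)(1 − D₀(k_a−k_1)/(k_1 L₀))] / (k_a−k_1).
Here k_a−k_1 = 1.125 d⁻¹ and 1 − D₀(k_a−k_1)/(k_1 L₀) = 1 − 2.96×1.125/(0.415×27.4) = 0.7071, so
t_c = ln(3.711 × 0.7071) / 1.125 = 0.9647 / 1.125 = 0.8576 d.
L(t_c) = L₀ e^(−k_1 t_c) = 27.4 × 0.7006 = 19.20 mg/L, and at the critical point k_a D_c = k_1 L, so D_c = (0.415/1.54) × 19.20 = 5.173 mg/L.
x_c = v t_c = 0.111 m/s × 0.8576 d × 86400 s/d = 8224 m ≈ 8.22 km.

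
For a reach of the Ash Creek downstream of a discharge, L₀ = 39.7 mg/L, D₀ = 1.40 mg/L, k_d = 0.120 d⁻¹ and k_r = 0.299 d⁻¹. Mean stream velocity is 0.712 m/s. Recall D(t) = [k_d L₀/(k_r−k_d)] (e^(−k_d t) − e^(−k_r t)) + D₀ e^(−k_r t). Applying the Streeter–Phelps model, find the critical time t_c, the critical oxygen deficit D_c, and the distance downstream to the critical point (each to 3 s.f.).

At the critical point dD/dt = 0, so k_d L₀ e^(−k_d t) = k_r D. Substituting D(t) from the Streeter–Phelps equation and solving for t gives
t_c = ln[(k_r/k_d)(1 − D₀(k_r−k_d)/(k_d L₀))] / (k_r−k_d).
Here k_r−k_d = 0.1790 d⁻¹ and 1 − D₀(k_r−k_d)/(k_d L₀) = 1 − 1.40×0.1790/(0.120×39.7) = 0.9474, so
t_c = ln(2.492 × 0.9474) / 0.1790 = 0.8589 / 0.1790 = 4.798 d.
D_c = (k_d/k_r) L₀ e^(−k_d t_c) = (0.120/0.299) × 39.7 × e^(−0.120×4.798) = 0.4013 × 39.7 × 0.5622 = 8.958 mg/L.
x_c = v t_c = 0.712 m/s × 4.798 d × 86400 s/d = 295200 m ≈ 295 km.

t_c ≈ 4.80 d; D_c ≈ 8.96 mg/L; x_c ≈ 295 km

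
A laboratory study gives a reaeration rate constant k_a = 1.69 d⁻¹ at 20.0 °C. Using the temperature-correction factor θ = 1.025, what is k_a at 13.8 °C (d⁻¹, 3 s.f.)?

k_a ≈ 1.45 d⁻¹

k_a(T₂) = k_a(T₁) · θ^(T₂−T₁) = 1.69 × 1.025^(13.8−20.0)
= 1.69 × 1.025^-6.20 = 1.69 × 0.8580 = 1.450 d⁻¹.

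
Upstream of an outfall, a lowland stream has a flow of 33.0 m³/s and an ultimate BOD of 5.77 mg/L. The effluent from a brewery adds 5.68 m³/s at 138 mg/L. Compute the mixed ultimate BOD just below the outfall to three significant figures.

Flow-weighted mixing: C = (Q_r C_r + Q_w C_w)/(Q_r + Q_w)
= (33.0×5.77 + 5.68×138)/(33.0 + 5.68) = 974.2/38.68 = 25.19 mg/L.

25.2 mg/L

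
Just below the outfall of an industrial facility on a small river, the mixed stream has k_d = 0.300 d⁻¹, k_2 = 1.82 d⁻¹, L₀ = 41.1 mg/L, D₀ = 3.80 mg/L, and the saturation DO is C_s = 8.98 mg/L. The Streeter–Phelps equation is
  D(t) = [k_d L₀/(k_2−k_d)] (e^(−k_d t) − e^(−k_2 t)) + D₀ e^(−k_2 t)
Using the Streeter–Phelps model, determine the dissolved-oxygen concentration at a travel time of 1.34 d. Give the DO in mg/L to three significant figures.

k_d L₀/(k_2−k_d) = 0.300×41.1/(1.82−0.300) = 12.33/1.520 = 8.112 mg/L.
e^(−k_d t) = e^(−0.300×1.340) = 0.6690; e^(−k_2 t) = e^(−1.82×1.340) = 0.08727.
D = 8.112 × (0.6690 − 0.08727) + 3.80 × 0.08727 = 4.719 + 0.3316 = 5.050 mg/L.
DO = C_s − D = 8.98 − 5.050 = 3.930 mg/L.

DO ≈ 3.93 mg/L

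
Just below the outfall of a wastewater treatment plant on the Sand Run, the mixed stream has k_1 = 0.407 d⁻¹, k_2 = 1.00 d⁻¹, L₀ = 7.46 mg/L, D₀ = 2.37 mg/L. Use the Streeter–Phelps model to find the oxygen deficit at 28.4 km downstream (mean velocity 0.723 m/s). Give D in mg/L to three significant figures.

Travel time t = x/v = 28.4 km / (0.723 m/s) = 28400 m / 0.723 m/s = 39280 s = 0.4546 d.
k_1 L₀/(k_2−k_1) = 0.407×7.46/(1.00−0.407) = 3.036/0.5930 = 5.120 mg/L.
e^(−k_1 t) = e^(−0.407×0.4546) = 0.8311; e^(−k_2 t) = e^(−1.00×0.4546) = 0.6347.
D = 5.120 × (0.8311 − 0.6347) + 2.37 × 0.6347 = 1.006 + 1.504 = 2.510 mg/L.

D ≈ 2.51 mg/L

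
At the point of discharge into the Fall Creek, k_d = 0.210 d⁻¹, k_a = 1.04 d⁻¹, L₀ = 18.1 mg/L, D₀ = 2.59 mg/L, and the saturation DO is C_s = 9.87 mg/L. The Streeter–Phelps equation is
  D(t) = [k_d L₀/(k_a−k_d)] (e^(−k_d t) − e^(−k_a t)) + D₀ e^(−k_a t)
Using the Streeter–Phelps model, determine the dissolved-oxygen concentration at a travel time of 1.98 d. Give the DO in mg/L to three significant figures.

k_d L₀/(k_a−k_d) = 0.210×18.1/(1.04−0.210) = 3.801/0.8300 = 4.580 mg/L.
e^(−k_d t) = e^(−0.210×1.980) = 0.6598; e^(−k_a t) = e^(−1.04×1.980) = 0.1276.
D = 4.580 × (0.6598 − 0.1276) + 2.59 × 0.1276 = 2.437 + 0.3304 = 2.768 mg/L.
DO = C_s − D = 9.87 − 2.768 = 7.102 mg/L.

DO ≈ 7.10 mg/L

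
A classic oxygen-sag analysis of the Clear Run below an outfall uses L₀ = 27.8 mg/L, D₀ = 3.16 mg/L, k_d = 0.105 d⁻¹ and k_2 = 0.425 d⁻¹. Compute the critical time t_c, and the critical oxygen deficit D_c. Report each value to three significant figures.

t_c ≈ 3.04 d; D_c ≈ 4.99 mg/L

At the critical point dD/dt = 0, so k_d L₀ e^(−k_d t) = k_2 D. Substituting D(t) from the Streeter–Phelps equation and solving for t gives
t_c = ln[(k_2/k_d)(1 − D₀(k_2−k_d)/(k_d L₀))] / (k_2−k_d).
Here k_2−k_d = 0.3200 d⁻¹ and 1 − D₀(k_2−k_d)/(k_d L₀) = 1 − 3.16×0.3200/(0.105×27.8) = 0.6536, so
t_c = ln(4.048 × 0.6536) / 0.3200 = 0.9728 / 0.3200 = 3.040 d.
L(t_c) = L₀ e^(−k_d t_c) = 27.8 × 0.7267 = 20.20 mg/L, and at the critical point k_2 D_c = k_d L, so D_c = (0.105/0.425) × 20.20 = 4.991 mg/L.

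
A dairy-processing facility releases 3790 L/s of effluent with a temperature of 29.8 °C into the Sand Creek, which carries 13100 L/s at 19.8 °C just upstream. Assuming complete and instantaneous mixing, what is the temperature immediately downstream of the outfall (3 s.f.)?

22.0 °C

Flow-weighted mixing: C = (Q_r C_r + Q_w C_w)/(Q_r + Q_w)
= (13100×19.8 + 3790×29.8)/(13100 + 3790) = 372300/16890 = 22.04 °C.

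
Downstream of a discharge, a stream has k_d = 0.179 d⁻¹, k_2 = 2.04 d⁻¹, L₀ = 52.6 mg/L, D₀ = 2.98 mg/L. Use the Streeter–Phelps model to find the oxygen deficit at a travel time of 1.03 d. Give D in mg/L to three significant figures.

D ≈ 3.95 mg/L

k_d L₀/(k_2−k_d) = 0.179×52.6/(2.04−0.179) = 9.415/1.861 = 5.059 mg/L.
e^(−k_d t) = e^(−0.179×1.030) = 0.8316; e^(−k_2 t) = e^(−2.04×1.030) = 0.1223.
D = 5.059 × (0.8316 − 0.1223) + 2.98 × 0.1223 = 3.589 + 0.3645 = 3.953 mg/L.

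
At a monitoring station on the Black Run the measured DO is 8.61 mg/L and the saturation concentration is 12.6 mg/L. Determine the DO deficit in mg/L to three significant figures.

D ≈ 3.99 mg/L

D = C_s − C = 12.6 − 8.61 = 3.99 mg/L.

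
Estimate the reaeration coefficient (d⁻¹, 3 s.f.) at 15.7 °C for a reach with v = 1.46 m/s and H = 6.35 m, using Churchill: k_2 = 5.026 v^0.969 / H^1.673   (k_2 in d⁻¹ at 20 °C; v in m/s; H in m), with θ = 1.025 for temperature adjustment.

k_2(20) = 5.026 × 1.46^0.969 / 6.35^1.673 = 5.026 × 1.443 / 22.03 = 0.3292 d⁻¹.
k_2(15.7) = 0.3292 × 1.025^(15.7−20) = 0.3292 × 0.8993 = 0.2960 d⁻¹.

k_2 ≈ 0.296 d⁻¹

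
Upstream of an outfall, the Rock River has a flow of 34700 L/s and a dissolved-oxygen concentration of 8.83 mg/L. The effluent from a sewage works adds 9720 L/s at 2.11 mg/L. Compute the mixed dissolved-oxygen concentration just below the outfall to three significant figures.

Flow-weighted mixing: C = (Q_r C_r + Q_w C_w)/(Q_r + Q_w)
= (34700×8.83 + 9720×2.11)/(34700 + 9720) = 326900/44420 = 7.360 mg/L.

7.36 mg/L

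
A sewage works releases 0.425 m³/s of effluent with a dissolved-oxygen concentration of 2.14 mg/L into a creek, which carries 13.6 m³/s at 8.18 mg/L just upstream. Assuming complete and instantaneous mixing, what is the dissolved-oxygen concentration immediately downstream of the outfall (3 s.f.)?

Flow-weighted mixing: C = (Q_r C_r + Q_w C_w)/(Q_r + Q_w)
= (13.6×8.18 + 0.425×2.14)/(13.6 + 0.425) = 112.2/14.03 = 7.997 mg/L.

8.00 mg/L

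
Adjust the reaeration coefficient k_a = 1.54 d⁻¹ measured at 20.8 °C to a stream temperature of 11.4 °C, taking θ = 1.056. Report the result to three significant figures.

k_a(T₂) = k_a(T₁) · θ^(T₂−T₁) = 1.54 × 1.056^(11.4−20.8)
= 1.54 × 1.056^-9.40 = 1.54 × 0.5992 = 0.9227 d⁻¹.

k_a ≈ 0.923 d⁻¹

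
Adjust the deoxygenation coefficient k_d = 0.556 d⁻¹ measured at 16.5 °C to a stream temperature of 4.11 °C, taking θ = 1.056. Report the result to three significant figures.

k_d ≈ 0.283 d⁻¹

k_d(T₂) = k_d(T₁) · θ^(T₂−T₁) = 0.556 × 1.056^(4.11−16.5)
= 0.556 × 1.056^-12.4 = 0.556 × 0.5091 = 0.2831 d⁻¹.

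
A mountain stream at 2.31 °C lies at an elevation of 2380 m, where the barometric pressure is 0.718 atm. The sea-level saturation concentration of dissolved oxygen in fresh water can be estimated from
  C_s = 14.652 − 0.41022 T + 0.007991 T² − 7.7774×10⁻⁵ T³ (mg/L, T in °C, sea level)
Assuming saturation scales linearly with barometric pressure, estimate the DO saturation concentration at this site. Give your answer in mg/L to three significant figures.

C_s ≈ 9.87 mg/L

At sea level: C_s = 14.652 − 0.41022×2.31 + 0.007991×2.31² − 7.7774×10⁻⁵×2.31³ = 13.75 mg/L.
Pressure correction: C_s' = 13.75 × 0.718 = 9.870 mg/L.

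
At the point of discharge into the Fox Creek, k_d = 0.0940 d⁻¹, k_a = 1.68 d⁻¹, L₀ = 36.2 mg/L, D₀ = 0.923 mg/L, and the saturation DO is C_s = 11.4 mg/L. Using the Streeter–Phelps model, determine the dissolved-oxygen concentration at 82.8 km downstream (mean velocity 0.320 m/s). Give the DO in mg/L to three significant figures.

DO ≈ 9.79 mg/L

Travel time t = x/v = 82.8 km / (0.320 m/s) = 82800 m / 0.320 m/s = 258800 s = 2.995 d.
k_d L₀/(k_a−k_d) = 0.0940×36.2/(1.68−0.0940) = 3.403/1.586 = 2.146 mg/L.
e^(−k_d t) = e^(−0.0940×2.995) = 0.7546; e^(−k_a t) = e^(−1.68×2.995) = 0.006531.
D = 2.146 × (0.7546 − 0.006531) + 0.923 × 0.006531 = 1.605 + 0.006028 = 1.611 mg/L.
DO = C_s − D = 11.4 − 1.611 = 9.789 mg/L.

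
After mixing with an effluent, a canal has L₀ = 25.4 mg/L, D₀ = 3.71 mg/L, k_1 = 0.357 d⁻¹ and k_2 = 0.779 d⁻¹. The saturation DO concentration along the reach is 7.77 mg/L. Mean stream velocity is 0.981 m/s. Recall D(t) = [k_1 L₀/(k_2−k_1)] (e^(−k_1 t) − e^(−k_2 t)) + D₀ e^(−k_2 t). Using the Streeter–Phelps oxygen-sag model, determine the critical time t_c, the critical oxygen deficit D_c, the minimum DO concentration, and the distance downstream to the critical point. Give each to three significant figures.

At the critical point dD/dt = 0, so k_1 L₀ e^(−k_1 t) = k_2 D. Substituting D(t) from the Streeter–Phelps equation and solving for t gives
t_c = ln[(k_2/k_1)(1 − D₀(k_2−k_1)/(k_1 L₀))] / (k_2−k_1).
Here k_2−k_1 = 0.4220 d⁻¹ and 1 − D₀(k_2−k_1)/(k_1 L₀) = 1 − 3.71×0.4220/(0.357×25.4) = 0.8273, so
t_c = ln(2.182 × 0.8273) / 0.4220 = 0.5907 / 0.4220 = 1.400 d.
L(t_c) = L₀ e^(−k_1 t_c) = 25.4 × 0.6067 = 15.41 mg/L, and at the critical point k_2 D_c = k_1 L, so D_c = (0.357/0.779) × 15.41 = 7.062 mg/L.
Minimum DO = C_s − D_c = 7.77 − 7.062 = 0.7080 mg/L.
x_c = v t_c = 0.981 m/s × 1.400 d × 86400 s/d = 118600 m ≈ 119 km.

t_c ≈ 1.40 d; D_c ≈ 7.06 mg/L; min DO ≈ 0.708 mg/L; x_c ≈ 119 km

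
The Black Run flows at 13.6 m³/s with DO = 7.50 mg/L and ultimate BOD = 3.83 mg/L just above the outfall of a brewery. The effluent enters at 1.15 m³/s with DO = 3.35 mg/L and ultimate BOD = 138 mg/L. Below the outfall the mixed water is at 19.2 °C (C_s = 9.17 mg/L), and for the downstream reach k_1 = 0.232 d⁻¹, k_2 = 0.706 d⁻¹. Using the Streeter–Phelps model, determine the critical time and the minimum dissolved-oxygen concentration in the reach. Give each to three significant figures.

Mixed DO = (13.6×7.50 + 1.15×3.35)/(13.6+1.15) = 105.9/14.75 = 7.176 mg/L.
Mixed L₀ = (13.6×3.83 + 1.15×138)/(14.75) = 210.8/14.75 = 14.29 mg/L.
Initial deficit D₀ = C_s − DO₀ = 9.17 − 7.176 = 1.994 mg/L.
t_c = (1/0.4740) ln[(0.706/0.232)(1 − 1.994×0.4740/(0.232×14.29))] = 2.110 × ln(2.176) = 1.640 d.
D_c = (0.232/0.706) × 14.29 × e^(−0.232×1.640) = 0.3286 × 14.29 × 0.6835 = 3.210 mg/L.
Minimum DO = 9.17 − 3.210 = 5.960 mg/L.

t_c ≈ 1.64 d; minimum DO ≈ 5.96 mg/L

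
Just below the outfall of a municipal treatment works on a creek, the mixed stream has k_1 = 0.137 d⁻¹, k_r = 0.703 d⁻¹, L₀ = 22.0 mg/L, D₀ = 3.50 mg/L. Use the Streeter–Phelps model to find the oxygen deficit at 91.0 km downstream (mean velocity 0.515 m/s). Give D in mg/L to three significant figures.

Travel time t = x/v = 91.0 km / (0.515 m/s) = 91000 m / 0.515 m/s = 176700 s = 2.045 d.
k_1 L₀/(k_r−k_1) = 0.137×22.0/(0.703−0.137) = 3.014/0.5660 = 5.325 mg/L.
e^(−k_1 t) = e^(−0.137×2.045) = 0.7556; e^(−k_r t) = e^(−0.703×2.045) = 0.2375.
D = 5.325 × (0.7556 − 0.2375) + 3.50 × 0.2375 = 2.759 + 0.8311 = 3.590 mg/L.

D ≈ 3.59 mg/L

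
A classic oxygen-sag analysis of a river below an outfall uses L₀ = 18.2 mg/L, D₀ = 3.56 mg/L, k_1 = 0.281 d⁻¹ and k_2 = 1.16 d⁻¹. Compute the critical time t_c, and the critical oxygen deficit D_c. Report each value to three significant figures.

t_c = [1/(k_2−k_1)] ln[(k_2/k_1)(1 − D₀(k_2−k_1)/(k_1 L₀))]
= [1/(1.16−0.281)] ln[(1.16/0.281)(1 − 3.56×0.8790/(0.281×18.2))]
= (1/0.8790) ln[4.128 × 0.3881] = 1.138 × ln(1.602) = 1.138 × 0.4714 = 0.5363 d.
D_c = (k_1/k_2) L₀ e^(−k_1 t_c) = (0.281/1.16) × 18.2 × e^(−0.281×0.5363) = 0.2422 × 18.2 × 0.8601 = 3.792 mg/L.

t_c ≈ 0.536 d; D_c ≈ 3.79 mg/L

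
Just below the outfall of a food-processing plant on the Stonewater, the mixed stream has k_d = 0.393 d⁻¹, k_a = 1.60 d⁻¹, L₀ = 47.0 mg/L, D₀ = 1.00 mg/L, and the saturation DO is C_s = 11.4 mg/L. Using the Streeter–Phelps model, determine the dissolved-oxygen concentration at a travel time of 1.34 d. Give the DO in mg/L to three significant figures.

DO ≈ 4.04 mg/L

k_d L₀/(k_a−k_d) = 0.393×47.0/(1.60−0.393) = 18.47/1.207 = 15.30 mg/L.
e^(−k_d t) = e^(−0.393×1.340) = 0.5906; e^(−k_a t) = e^(−1.60×1.340) = 0.1172.
D = 15.30 × (0.5906 − 0.1172) + 1.00 × 0.1172 = 7.245 + 0.1172 = 7.362 mg/L.
DO = C_s − D = 11.4 − 7.362 = 4.038 mg/L.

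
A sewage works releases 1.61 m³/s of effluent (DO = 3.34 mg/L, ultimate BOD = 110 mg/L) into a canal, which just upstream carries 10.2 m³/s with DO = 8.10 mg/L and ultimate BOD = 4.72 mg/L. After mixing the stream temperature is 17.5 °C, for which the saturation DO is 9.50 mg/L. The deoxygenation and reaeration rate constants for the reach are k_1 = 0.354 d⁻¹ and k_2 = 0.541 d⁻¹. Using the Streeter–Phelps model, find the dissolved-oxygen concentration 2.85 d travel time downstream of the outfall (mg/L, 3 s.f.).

Mixed DO = (10.2×8.10 + 1.61×3.34)/(10.2+1.61) = 88.00/11.81 = 7.451 mg/L.
Mixed L₀ = (10.2×4.72 + 1.61×110)/(11.81) = 225.2/11.81 = 19.07 mg/L.
Initial deficit D₀ = C_s − DO₀ = 9.50 − 7.451 = 2.049 mg/L.
D(2.85) = [0.354×19.07/(0.541−0.354)](e^(−0.354×2.85) − e^(−0.541×2.85)) + 2.049 e^(−0.541×2.85)
= 36.10 × (0.3646 − 0.2140) + 2.049 × 0.2140 = 5.877 mg/L.
DO = 9.50 − 5.877 = 3.623 mg/L.

DO ≈ 3.62 mg/L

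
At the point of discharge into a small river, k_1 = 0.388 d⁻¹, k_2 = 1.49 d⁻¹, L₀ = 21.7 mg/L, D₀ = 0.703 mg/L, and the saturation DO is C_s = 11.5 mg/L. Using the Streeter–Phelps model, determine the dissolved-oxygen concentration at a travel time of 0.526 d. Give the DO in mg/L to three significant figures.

DO ≈ 8.44 mg/L

k_1 L₀/(k_2−k_1) = 0.388×21.7/(1.49−0.388) = 8.420/1.102 = 7.640 mg/L.
e^(−k_1 t) = e^(−0.388×0.5260) = 0.8154; e^(−k_2 t) = e^(−1.49×0.5260) = 0.4567.
D = 7.640 × (0.8154 − 0.4567) + 0.703 × 0.4567 = 2.741 + 0.3211 = 3.062 mg/L.
DO = C_s − D = 11.5 − 3.062 = 8.438 mg/L.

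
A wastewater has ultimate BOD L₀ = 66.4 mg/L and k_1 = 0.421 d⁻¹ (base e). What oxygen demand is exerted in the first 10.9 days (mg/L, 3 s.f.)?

y_t = L₀(1 − e^(−k_1 t)) = 66.4 × (1 − e^(−0.421×10.9))
= 66.4 × (1 − 0.01016) = 66.4 × 0.9898 = 65.73 mg/L.

y ≈ 65.7 mg/L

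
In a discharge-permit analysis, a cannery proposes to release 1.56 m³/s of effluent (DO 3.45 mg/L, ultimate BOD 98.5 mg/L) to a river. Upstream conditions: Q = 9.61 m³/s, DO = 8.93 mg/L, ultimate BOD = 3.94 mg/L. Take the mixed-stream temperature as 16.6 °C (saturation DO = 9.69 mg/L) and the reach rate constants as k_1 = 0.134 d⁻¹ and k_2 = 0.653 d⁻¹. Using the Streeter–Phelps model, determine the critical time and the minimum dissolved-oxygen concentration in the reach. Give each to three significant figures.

Mixed DO = (9.61×8.93 + 1.56×3.45)/(9.61+1.56) = 91.20/11.17 = 8.165 mg/L.
Mixed L₀ = (9.61×3.94 + 1.56×98.5)/(11.17) = 191.5/11.17 = 17.15 mg/L.
Initial deficit D₀ = C_s − DO₀ = 9.69 − 8.165 = 1.525 mg/L.
t_c = (1/0.5190) ln[(0.653/0.134)(1 − 1.525×0.5190/(0.134×17.15))] = 1.927 × ln(3.194) = 2.238 d.
D_c = (0.134/0.653) × 17.15 × e^(−0.134×2.238) = 0.2052 × 17.15 × 0.7409 = 2.607 mg/L.
Minimum DO = 9.69 − 2.607 = 7.083 mg/L.

t_c ≈ 2.24 d; minimum DO ≈ 7.08 mg/L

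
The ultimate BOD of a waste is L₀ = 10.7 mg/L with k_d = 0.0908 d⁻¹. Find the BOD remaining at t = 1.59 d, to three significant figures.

L ≈ 9.26 mg/L

L_t = L₀ e^(−k_d t) = 10.7 × e^(−0.0908×1.59) = 10.7 × 0.8656 = 9.262 mg/L.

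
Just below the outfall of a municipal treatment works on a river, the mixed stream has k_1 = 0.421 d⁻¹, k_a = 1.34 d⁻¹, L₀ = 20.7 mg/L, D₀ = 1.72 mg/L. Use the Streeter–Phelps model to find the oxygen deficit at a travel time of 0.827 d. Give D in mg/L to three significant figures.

k_1 L₀/(k_a−k_1) = 0.421×20.7/(1.34−0.421) = 8.715/0.9190 = 9.483 mg/L.
e^(−k_1 t) = e^(−0.421×0.8270) = 0.7060; e^(−k_a t) = e^(−1.34×0.8270) = 0.3302.
D = 9.483 × (0.7060 − 0.3302) + 1.72 × 0.3302 = 3.564 + 0.5679 = 4.132 mg/L.

D ≈ 4.13 mg/L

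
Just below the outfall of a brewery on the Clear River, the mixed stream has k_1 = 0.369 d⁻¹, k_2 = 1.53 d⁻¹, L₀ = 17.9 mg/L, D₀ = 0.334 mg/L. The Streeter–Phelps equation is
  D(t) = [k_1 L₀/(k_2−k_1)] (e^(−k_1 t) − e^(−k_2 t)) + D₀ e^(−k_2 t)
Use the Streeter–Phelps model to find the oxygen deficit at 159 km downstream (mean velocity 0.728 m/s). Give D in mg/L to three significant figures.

Travel time t = x/v = 159 km / (0.728 m/s) = 159000 m / 0.728 m/s = 218400 s = 2.528 d.
k_1 L₀/(k_2−k_1) = 0.369×17.9/(1.53−0.369) = 6.605/1.161 = 5.689 mg/L.
e^(−k_1 t) = e^(−0.369×2.528) = 0.3935; e^(−k_2 t) = e^(−1.53×2.528) = 0.02091.
D = 5.689 × (0.3935 − 0.02091) + 0.334 × 0.02091 = 2.119 + 0.006983 = 2.126 mg/L.

D ≈ 2.13 mg/L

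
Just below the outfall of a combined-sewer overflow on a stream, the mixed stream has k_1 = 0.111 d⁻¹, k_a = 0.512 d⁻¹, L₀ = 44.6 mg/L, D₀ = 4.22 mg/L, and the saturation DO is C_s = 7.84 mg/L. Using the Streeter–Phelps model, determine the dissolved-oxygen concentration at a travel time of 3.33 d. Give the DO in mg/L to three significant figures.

DO ≈ 0.786 mg/L

k_1 L₀/(k_a−k_1) = 0.111×44.6/(0.512−0.111) = 4.951/0.4010 = 12.35 mg/L.
e^(−k_1 t) = e^(−0.111×3.330) = 0.6910; e^(−k_a t) = e^(−0.512×3.330) = 0.1818.
D = 12.35 × (0.6910 − 0.1818) + 4.22 × 0.1818 = 6.287 + 0.7671 = 7.054 mg/L.
DO = C_s − D = 7.84 − 7.054 = 0.7864 mg/L.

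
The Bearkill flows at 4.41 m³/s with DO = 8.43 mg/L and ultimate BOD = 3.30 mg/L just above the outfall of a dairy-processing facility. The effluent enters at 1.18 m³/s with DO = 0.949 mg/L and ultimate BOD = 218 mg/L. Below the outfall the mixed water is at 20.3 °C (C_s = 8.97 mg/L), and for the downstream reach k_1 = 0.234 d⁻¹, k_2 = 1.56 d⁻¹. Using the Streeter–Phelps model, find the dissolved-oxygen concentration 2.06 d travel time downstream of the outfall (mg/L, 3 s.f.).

Mixed DO = (4.41×8.43 + 1.18×0.949)/(4.41+1.18) = 38.30/5.590 = 6.851 mg/L.
Mixed L₀ = (4.41×3.30 + 1.18×218)/(5.590) = 271.8/5.590 = 48.62 mg/L.
Initial deficit D₀ = C_s − DO₀ = 8.97 − 6.851 = 2.119 mg/L.
D(2.06) = [0.234×48.62/(1.56−0.234)](e^(−0.234×2.06) − e^(−1.56×2.06)) + 2.119 e^(−1.56×2.06)
= 8.580 × (0.6175 − 0.04021) + 2.119 × 0.04021 = 5.039 mg/L.
DO = 8.97 − 5.039 = 3.931 mg/L.

DO ≈ 3.93 mg/L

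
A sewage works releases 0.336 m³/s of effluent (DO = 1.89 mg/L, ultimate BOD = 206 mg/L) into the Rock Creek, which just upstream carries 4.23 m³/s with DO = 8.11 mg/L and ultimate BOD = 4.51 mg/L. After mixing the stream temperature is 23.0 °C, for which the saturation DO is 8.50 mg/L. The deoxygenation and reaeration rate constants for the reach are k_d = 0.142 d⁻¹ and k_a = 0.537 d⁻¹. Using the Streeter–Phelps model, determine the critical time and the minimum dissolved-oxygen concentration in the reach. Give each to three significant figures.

t_c ≈ 3.04 d; minimum DO ≈ 5.18 mg/L

Mixed DO = (4.23×8.11 + 0.336×1.89)/(4.23+0.336) = 34.94/4.566 = 7.652 mg/L.
Mixed L₀ = (4.23×4.51 + 0.336×206)/(4.566) = 88.29/4.566 = 19.34 mg/L.
Initial deficit D₀ = C_s − DO₀ = 8.50 − 7.652 = 0.8477 mg/L.
t_c = (1/0.3950) ln[(0.537/0.142)(1 − 0.8477×0.3950/(0.142×19.34))] = 2.532 × ln(3.321) = 3.038 d.
D_c = (0.142/0.537) × 19.34 × e^(−0.142×3.038) = 0.2644 × 19.34 × 0.6496 = 3.322 mg/L.
Minimum DO = 8.50 − 3.322 = 5.178 mg/L.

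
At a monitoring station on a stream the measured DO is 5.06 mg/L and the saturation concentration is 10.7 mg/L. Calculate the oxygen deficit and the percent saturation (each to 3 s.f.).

D = C_s − C = 10.7 − 5.06 = 5.64 mg/L.
% saturation = 5.06/10.7 × 100 = 47.3 %.

D ≈ 5.64 mg/L; 47.3 % saturation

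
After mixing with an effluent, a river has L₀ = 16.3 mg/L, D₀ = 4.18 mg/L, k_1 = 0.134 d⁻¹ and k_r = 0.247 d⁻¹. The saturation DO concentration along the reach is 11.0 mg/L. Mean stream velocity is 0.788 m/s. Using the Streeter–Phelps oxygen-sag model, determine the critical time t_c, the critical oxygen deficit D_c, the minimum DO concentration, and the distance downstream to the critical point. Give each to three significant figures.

t_c = [1/(k_r−k_1)] ln[(k_r/k_1)(1 − D₀(k_r−k_1)/(k_1 L₀))]
= [1/(0.247−0.134)] ln[(0.247/0.134)(1 − 4.18×0.1130/(0.134×16.3))]
= (1/0.1130) ln[1.843 × 0.7837] = 8.850 × ln(1.445) = 8.850 × 0.3679 = 3.256 d.
D_c = (k_1/k_r) L₀ e^(−k_1 t_c) = (0.134/0.247) × 16.3 × e^(−0.134×3.256) = 0.5425 × 16.3 × 0.6465 = 5.717 mg/L.
Minimum DO = C_s − D_c = 11.0 − 5.717 = 5.283 mg/L.
x_c = v t_c = 0.788 m/s × 3.256 d × 86400 s/d = 221600 m ≈ 222 km.

t_c ≈ 3.26 d; D_c ≈ 5.72 mg/L; min DO ≈ 5.28 mg/L; x_c ≈ 222 km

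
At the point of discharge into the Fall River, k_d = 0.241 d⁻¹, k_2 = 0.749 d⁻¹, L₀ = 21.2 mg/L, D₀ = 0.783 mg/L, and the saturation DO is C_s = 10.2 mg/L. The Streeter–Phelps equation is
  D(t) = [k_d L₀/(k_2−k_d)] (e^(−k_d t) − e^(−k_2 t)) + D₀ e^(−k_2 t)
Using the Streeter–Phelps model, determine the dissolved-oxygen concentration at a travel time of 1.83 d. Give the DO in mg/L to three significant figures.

k_d L₀/(k_2−k_d) = 0.241×21.2/(0.749−0.241) = 5.109/0.5080 = 10.06 mg/L.
e^(−k_d t) = e^(−0.241×1.830) = 0.6434; e^(−k_2 t) = e^(−0.749×1.830) = 0.2539.
D = 10.06 × (0.6434 − 0.2539) + 0.783 × 0.2539 = 3.917 + 0.1988 = 4.116 mg/L.
DO = C_s − D = 10.2 − 4.116 = 6.084 mg/L.

DO ≈ 6.08 mg/L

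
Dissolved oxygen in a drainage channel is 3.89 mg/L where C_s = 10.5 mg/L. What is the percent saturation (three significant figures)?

37.0 % saturation

% saturation = C/C_s × 100 = 3.89/10.5 × 100 = 37.0 %.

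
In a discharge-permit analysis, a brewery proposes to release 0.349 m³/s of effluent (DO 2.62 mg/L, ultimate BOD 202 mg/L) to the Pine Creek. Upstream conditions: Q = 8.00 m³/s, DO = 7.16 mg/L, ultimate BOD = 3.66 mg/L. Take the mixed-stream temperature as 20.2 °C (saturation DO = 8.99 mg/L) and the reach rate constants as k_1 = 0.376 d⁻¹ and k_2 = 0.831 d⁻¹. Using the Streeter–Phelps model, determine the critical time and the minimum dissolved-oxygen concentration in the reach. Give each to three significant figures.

Mixed DO = (8.00×7.16 + 0.349×2.62)/(8.00+0.349) = 58.19/8.349 = 6.970 mg/L.
Mixed L₀ = (8.00×3.66 + 0.349×202)/(8.349) = 99.78/8.349 = 11.95 mg/L.
Initial deficit D₀ = C_s − DO₀ = 8.99 − 6.970 = 2.020 mg/L.
t_c = (1/0.4550) ln[(0.831/0.376)(1 − 2.020×0.4550/(0.376×11.95))] = 2.198 × ln(1.758) = 1.240 d.
D_c = (0.376/0.831) × 11.95 × e^(−0.376×1.240) = 0.4525 × 11.95 × 0.6273 = 3.392 mg/L.
Minimum DO = 8.99 − 3.392 = 5.598 mg/L.

t_c ≈ 1.24 d; minimum DO ≈ 5.60 mg/L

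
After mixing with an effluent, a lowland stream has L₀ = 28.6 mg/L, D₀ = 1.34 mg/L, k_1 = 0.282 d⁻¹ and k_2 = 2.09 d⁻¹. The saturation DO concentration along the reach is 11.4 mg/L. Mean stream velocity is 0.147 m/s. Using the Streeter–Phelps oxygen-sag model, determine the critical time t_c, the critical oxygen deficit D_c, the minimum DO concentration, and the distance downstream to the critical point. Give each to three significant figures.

t_c ≈ 0.910 d; D_c ≈ 2.99 mg/L; min DO ≈ 8.41 mg/L; x_c ≈ 11.6 km

With k_2/k_1 = 7.411 and 1 − D₀(k_2−k_1)/(k_1 L₀) = 0.6996,
t_c = ln(7.411 × 0.6996) / (2.09 − 0.282) = ln(5.185) / 1.808 = 1.646/1.808 = 0.9103 d.
D_c = (k_1/k_2) L₀ e^(−k_1 t_c) = (0.282/2.09) × 28.6 × e^(−0.282×0.9103) = 0.1349 × 28.6 × 0.7736 = 2.985 mg/L.
Minimum DO = C_s − D_c = 11.4 − 2.985 = 8.415 mg/L.
x_c = v t_c = 0.147 m/s × 0.9103 d × 86400 s/d = 11560 m ≈ 11.6 km.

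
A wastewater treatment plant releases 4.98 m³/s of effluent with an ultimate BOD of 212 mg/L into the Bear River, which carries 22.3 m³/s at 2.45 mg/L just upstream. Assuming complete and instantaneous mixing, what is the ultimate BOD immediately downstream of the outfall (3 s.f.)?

Flow-weighted mixing: C = (Q_r C_r + Q_w C_w)/(Q_r + Q_w)
= (22.3×2.45 + 4.98×212)/(22.3 + 4.98) = 1110/27.28 = 40.70 mg/L.

40.7 mg/L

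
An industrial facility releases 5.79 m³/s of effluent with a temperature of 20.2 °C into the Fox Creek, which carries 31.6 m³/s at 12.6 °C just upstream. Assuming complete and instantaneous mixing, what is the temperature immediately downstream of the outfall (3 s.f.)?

13.8 °C

Flow-weighted mixing: C = (Q_r C_r + Q_w C_w)/(Q_r + Q_w)
= (31.6×12.6 + 5.79×20.2)/(31.6 + 5.79) = 515.1/37.39 = 13.78 °C.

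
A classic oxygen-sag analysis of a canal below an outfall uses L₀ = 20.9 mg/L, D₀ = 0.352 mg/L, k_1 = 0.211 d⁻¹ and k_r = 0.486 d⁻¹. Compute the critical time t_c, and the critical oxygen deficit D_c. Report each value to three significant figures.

t_c = [1/(k_r−k_1)] ln[(k_r/k_1)(1 − D₀(k_r−k_1)/(k_1 L₀))]
= [1/(0.486−0.211)] ln[(0.486/0.211)(1 − 0.352×0.2750/(0.211×20.9))]
= (1/0.2750) ln[2.303 × 0.9780] = 3.636 × ln(2.253) = 3.636 × 0.8122 = 2.953 d.
D_c = (k_1/k_r) L₀ e^(−k_1 t_c) = (0.211/0.486) × 20.9 × e^(−0.211×2.953) = 0.4342 × 20.9 × 0.5363 = 4.866 mg/L.

t_c ≈ 2.95 d; D_c ≈ 4.87 mg/L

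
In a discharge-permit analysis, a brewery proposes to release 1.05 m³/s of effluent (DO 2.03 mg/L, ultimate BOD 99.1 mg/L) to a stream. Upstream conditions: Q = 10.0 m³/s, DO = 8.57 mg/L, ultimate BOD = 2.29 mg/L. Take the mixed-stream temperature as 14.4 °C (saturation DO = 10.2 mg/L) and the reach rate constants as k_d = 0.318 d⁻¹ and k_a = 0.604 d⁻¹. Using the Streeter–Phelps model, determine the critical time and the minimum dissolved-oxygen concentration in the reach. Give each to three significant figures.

Mixed DO = (10.0×8.57 + 1.05×2.03)/(10.0+1.05) = 87.83/11.05 = 7.949 mg/L.
Mixed L₀ = (10.0×2.29 + 1.05×99.1)/(11.05) = 127.0/11.05 = 11.49 mg/L.
Initial deficit D₀ = C_s − DO₀ = 10.2 − 7.949 = 2.251 mg/L.
t_c = (1/0.2860) ln[(0.604/0.318)(1 − 2.251×0.2860/(0.318×11.49))] = 3.497 × ln(1.565) = 1.565 d.
D_c = (0.318/0.604) × 11.49 × e^(−0.318×1.565) = 0.5265 × 11.49 × 0.6079 = 3.677 mg/L.
Minimum DO = 10.2 − 3.677 = 6.523 mg/L.

t_c ≈ 1.57 d; minimum DO ≈ 6.52 mg/L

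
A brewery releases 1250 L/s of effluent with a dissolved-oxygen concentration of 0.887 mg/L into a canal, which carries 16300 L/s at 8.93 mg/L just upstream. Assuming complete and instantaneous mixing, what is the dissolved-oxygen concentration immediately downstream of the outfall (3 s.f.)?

Flow-weighted mixing: C = (Q_r C_r + Q_w C_w)/(Q_r + Q_w)
= (16300×8.93 + 1250×0.887)/(16300 + 1250) = 146700/17550 = 8.357 mg/L.

8.36 mg/L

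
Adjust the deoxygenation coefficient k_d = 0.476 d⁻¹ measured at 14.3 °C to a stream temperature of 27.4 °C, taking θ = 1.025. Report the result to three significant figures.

k_d ≈ 0.658 d⁻¹

k_d(T₂) = k_d(T₁) · θ^(T₂−T₁) = 0.476 × 1.025^(27.4−14.3)
= 0.476 × 1.025^13.1 = 0.476 × 1.382 = 0.6578 d⁻¹.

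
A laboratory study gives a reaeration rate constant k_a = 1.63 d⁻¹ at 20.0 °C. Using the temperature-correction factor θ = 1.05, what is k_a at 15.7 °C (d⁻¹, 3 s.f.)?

k_a(T₂) = k_a(T₁) · θ^(T₂−T₁) = 1.63 × 1.05^(15.7−20.0)
= 1.63 × 1.05^-4.30 = 1.63 × 0.8107 = 1.322 d⁻¹.

k_a ≈ 1.32 d⁻¹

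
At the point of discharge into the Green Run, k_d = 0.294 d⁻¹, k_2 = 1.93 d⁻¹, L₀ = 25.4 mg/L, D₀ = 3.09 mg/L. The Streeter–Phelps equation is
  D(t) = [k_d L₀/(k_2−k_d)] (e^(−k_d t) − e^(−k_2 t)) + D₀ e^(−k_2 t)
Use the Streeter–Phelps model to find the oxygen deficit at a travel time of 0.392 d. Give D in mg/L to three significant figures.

D ≈ 3.38 mg/L

k_d L₀/(k_2−k_d) = 0.294×25.4/(1.93−0.294) = 7.468/1.636 = 4.565 mg/L.
e^(−k_d t) = e^(−0.294×0.3920) = 0.8911; e^(−k_2 t) = e^(−1.93×0.3920) = 0.4693.
D = 4.565 × (0.8911 − 0.4693) + 3.09 × 0.4693 = 1.926 + 1.450 = 3.376 mg/L.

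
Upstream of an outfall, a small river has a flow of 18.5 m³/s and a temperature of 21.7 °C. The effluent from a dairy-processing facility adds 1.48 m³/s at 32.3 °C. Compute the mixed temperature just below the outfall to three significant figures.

22.5 °C

Flow-weighted mixing: C = (Q_r C_r + Q_w C_w)/(Q_r + Q_w)
= (18.5×21.7 + 1.48×32.3)/(18.5 + 1.48) = 449.3/19.98 = 22.49 °C.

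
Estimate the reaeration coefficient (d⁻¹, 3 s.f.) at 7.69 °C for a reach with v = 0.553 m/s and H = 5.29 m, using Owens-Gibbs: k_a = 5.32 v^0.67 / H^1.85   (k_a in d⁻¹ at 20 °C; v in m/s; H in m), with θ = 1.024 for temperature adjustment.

k_a(20) = 5.32 × 0.553^0.67 / 5.29^1.85 = 5.32 × 0.6724 / 21.80 = 0.1641 d⁻¹.
k_a(7.69) = 0.1641 × 1.024^(7.69−20) = 0.1641 × 0.7468 = 0.1226 d⁻¹.

k_a ≈ 0.123 d⁻¹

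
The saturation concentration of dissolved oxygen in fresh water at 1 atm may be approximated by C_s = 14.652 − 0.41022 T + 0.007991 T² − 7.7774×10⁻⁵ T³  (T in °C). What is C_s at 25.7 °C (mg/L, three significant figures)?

C_s ≈ 8.07 mg/L

C_s = 14.652 − 0.41022×25.7 + 0.007991×25.7² − 7.7774×10⁻⁵×25.7³ = 8.067 mg/L.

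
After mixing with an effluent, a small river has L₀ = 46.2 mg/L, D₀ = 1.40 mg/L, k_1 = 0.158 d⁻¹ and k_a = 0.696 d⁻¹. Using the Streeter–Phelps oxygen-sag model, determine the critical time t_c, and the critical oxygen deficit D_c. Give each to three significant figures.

At the critical point dD/dt = 0, so k_1 L₀ e^(−k_1 t) = k_a D. Substituting D(t) from the Streeter–Phelps equation and solving for t gives
t_c = ln[(k_a/k_1)(1 − D₀(k_a−k_1)/(k_1 L₀))] / (k_a−k_1).
Here k_a−k_1 = 0.5380 d⁻¹ and 1 − D₀(k_a−k_1)/(k_1 L₀) = 1 − 1.40×0.5380/(0.158×46.2) = 0.8968, so
t_c = ln(4.405 × 0.8968) / 0.5380 = 1.374 / 0.5380 = 2.554 d.
L(t_c) = L₀ e^(−k_1 t_c) = 46.2 × 0.6680 = 30.86 mg/L, and at the critical point k_a D_c = k_1 L, so D_c = (0.158/0.696) × 30.86 = 7.006 mg/L.

t_c ≈ 2.55 d; D_c ≈ 7.01 mg/L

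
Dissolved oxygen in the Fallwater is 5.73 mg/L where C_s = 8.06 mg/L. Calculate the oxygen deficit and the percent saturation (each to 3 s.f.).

D ≈ 2.33 mg/L; 71.1 % saturation

D = C_s − C = 8.06 − 5.73 = 2.33 mg/L.
% saturation = 5.73/8.06 × 100 = 71.1 %.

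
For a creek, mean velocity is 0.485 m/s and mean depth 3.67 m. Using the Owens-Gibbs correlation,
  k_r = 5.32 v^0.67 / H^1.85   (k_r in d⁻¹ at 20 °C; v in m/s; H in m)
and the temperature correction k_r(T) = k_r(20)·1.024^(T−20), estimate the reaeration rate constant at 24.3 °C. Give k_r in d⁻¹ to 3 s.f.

k_r ≈ 0.327 d⁻¹

k_r(20) = 5.32 × 0.485^0.67 / 3.67^1.85 = 5.32 × 0.6158 / 11.08 = 0.2956 d⁻¹.
k_r(24.3) = 0.2956 × 1.024^(24.3−20) = 0.2956 × 1.107 = 0.3274 d⁻¹.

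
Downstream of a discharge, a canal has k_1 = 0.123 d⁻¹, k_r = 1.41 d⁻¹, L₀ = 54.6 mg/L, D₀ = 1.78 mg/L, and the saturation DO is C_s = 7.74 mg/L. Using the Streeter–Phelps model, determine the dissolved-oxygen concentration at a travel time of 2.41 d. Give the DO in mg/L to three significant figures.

DO ≈ 3.98 mg/L

k_1 L₀/(k_r−k_1) = 0.123×54.6/(1.41−0.123) = 6.716/1.287 = 5.218 mg/L.
e^(−k_1 t) = e^(−0.123×2.410) = 0.7435; e^(−k_r t) = e^(−1.41×2.410) = 0.03344.
D = 5.218 × (0.7435 − 0.03344) + 1.78 × 0.03344 = 3.705 + 0.05952 = 3.765 mg/L.
DO = C_s − D = 7.74 − 3.765 = 3.975 mg/L.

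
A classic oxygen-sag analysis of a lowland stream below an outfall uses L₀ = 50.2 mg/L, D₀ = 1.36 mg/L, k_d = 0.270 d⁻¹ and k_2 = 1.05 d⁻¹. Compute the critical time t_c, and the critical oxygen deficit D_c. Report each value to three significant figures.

t_c ≈ 1.64 d; D_c ≈ 8.30 mg/L

At the critical point dD/dt = 0, so k_d L₀ e^(−k_d t) = k_2 D. Substituting D(t) from the Streeter–Phelps equation and solving for t gives
t_c = ln[(k_2/k_d)(1 − D₀(k_2−k_d)/(k_d L₀))] / (k_2−k_d).
Here k_2−k_d = 0.7800 d⁻¹ and 1 − D₀(k_2−k_d)/(k_d L₀) = 1 − 1.36×0.7800/(0.270×50.2) = 0.9217, so
t_c = ln(3.889 × 0.9217) / 0.7800 = 1.277 / 0.7800 = 1.637 d.
D_c = (k_d/k_2) L₀ e^(−k_d t_c) = (0.270/1.05) × 50.2 × e^(−0.270×1.637) = 0.2571 × 50.2 × 0.6428 = 8.298 mg/L.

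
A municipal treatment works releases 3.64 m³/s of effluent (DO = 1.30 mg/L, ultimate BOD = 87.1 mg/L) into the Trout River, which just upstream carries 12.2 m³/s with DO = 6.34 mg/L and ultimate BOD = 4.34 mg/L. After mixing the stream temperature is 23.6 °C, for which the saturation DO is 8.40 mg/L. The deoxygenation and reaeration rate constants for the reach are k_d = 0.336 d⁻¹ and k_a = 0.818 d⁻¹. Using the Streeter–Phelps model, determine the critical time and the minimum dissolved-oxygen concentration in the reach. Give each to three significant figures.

Mixed DO = (12.2×6.34 + 3.64×1.30)/(12.2+3.64) = 82.08/15.84 = 5.182 mg/L.
Mixed L₀ = (12.2×4.34 + 3.64×87.1)/(15.84) = 370.0/15.84 = 23.36 mg/L.
Initial deficit D₀ = C_s − DO₀ = 8.40 − 5.182 = 3.218 mg/L.
t_c = (1/0.4820) ln[(0.818/0.336)(1 − 3.218×0.4820/(0.336×23.36))] = 2.075 × ln(1.953) = 1.389 d.
D_c = (0.336/0.818) × 23.36 × e^(−0.336×1.389) = 0.4108 × 23.36 × 0.6270 = 6.016 mg/L.
Minimum DO = 8.40 − 6.016 = 2.384 mg/L.

t_c ≈ 1.39 d; minimum DO ≈ 2.38 mg/L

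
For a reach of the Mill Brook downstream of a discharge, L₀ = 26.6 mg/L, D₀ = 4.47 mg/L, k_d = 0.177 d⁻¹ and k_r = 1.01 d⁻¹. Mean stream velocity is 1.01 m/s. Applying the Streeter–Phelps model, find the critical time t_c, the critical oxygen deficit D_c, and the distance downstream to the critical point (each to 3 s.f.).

t_c = [1/(k_r−k_d)] ln[(k_r/k_d)(1 − D₀(k_r−k_d)/(k_d L₀))]
= [1/(1.01−0.177)] ln[(1.01/0.177)(1 − 4.47×0.8330/(0.177×26.6))]
= (1/0.8330) ln[5.706 × 0.2091] = 1.200 × ln(1.193) = 1.200 × 0.1768 = 0.2123 d.
D_c = (k_d/k_r) L₀ e^(−k_d t_c) = (0.177/1.01) × 26.6 × e^(−0.177×0.2123) = 0.1752 × 26.6 × 0.9631 = 4.490 mg/L.
x_c = v t_c = 1.01 m/s × 0.2123 d × 86400 s/d = 18520 m ≈ 18.5 km.

t_c ≈ 0.212 d; D_c ≈ 4.49 mg/L; x_c ≈ 18.5 km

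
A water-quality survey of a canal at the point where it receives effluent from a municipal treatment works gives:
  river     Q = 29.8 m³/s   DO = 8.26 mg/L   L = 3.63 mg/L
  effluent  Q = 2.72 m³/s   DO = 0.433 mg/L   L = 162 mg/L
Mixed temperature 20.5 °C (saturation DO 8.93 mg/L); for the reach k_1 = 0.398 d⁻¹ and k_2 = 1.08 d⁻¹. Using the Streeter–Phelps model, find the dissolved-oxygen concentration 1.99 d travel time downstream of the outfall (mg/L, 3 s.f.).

Mixed DO = (29.8×8.26 + 2.72×0.433)/(29.8+2.72) = 247.3/32.52 = 7.605 mg/L.
Mixed L₀ = (29.8×3.63 + 2.72×162)/(32.52) = 548.8/32.52 = 16.88 mg/L.
Initial deficit D₀ = C_s − DO₀ = 8.93 − 7.605 = 1.325 mg/L.
D(1.99) = [0.398×16.88/(1.08−0.398)](e^(−0.398×1.99) − e^(−1.08×1.99)) + 1.325 e^(−1.08×1.99)
= 9.849 × (0.4529 − 0.1166) + 1.325 × 0.1166 = 3.467 mg/L.
DO = 8.93 − 3.467 = 5.463 mg/L.

DO ≈ 5.46 mg/L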